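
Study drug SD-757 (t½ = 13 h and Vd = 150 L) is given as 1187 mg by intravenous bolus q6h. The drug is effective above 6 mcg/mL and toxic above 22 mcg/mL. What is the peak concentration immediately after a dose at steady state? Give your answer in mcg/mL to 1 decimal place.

k = ln2/t½ = ln2/13 ≈ 0.053319 h⁻¹; fraction remaining f = e^(−kτ) = e^(−0.053319×6) ≈ 0.7262.
Accumulation ratio R = 1/(1 − f) ≈ 1/0.2738 ≈ 3.6523.
Each bolus raises the concentration by D/Vd = 1187/150 ≈ 7.913 mcg/mL.
Steady-state peak Cmax,ss = C₀·R ≈ 7.913 × 3.6523 ≈ 28.901 mcg/mL.
Peak 28.9 mcg/mL vs MTC 22 mcg/mL: exceeds toxic threshold.

28.9 mcg/mL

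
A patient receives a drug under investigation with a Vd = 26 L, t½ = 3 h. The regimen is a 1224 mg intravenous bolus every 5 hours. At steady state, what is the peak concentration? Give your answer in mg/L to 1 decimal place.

68.7 mg/L

τ/t½ = 5/3 ≈ 1.6667, so fraction remaining f = (1/2)^(5/3) ≈ 0.3150.
Accumulation ratio R = 1/(1 − f) ≈ 1/0.6850 ≈ 1.4599.
Single-dose peak C₀ = D/Vd = 1224/26 ≈ 47.077 mg/L.
Steady-state peak Cmax,ss = C₀·R ≈ 47.077 × 1.4599 ≈ 68.728 mg/L.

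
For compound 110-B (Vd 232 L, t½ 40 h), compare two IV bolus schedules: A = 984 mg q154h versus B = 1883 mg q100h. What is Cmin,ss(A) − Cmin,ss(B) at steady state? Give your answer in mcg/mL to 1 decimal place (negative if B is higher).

-1.4 mcg/mL

Regimen A: f = (1/2)^(154/40) ≈ 0.0693; Cmin,ss = (984/232)·f/(1−f) ≈ 0.316 mcg/mL.
Regimen B: f = (1/2)^(100/40) ≈ 0.1768; Cmin,ss = (1883/232)·f/(1−f) ≈ 1.743 mcg/mL.
Difference ≈ 0.316 − 1.743 ≈ -1.427 mcg/mL.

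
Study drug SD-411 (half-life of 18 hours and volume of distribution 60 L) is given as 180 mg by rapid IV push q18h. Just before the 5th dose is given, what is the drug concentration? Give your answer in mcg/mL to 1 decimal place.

f = (1/2)^(τ/t½) = (1/2)^(18/18) ≈ 0.5000.
C₀ = D/Vd = 180/60 ≈ 3.000 mcg/mL.
Before the 5th dose, 4 doses have been given. Superposition: Cmin = C₀·(f + f² + … + f^4).
≈ 3.000 × (0.5000 + 0.2500 + 0.1250 + 0.0625) ≈ 3.000 × 0.9375 ≈ 2.812 mcg/mL.

2.8 mcg/mL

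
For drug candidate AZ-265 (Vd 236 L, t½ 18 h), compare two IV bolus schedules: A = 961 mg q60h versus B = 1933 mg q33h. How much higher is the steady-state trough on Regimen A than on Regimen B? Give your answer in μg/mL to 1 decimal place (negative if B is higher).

-2.7 μg/mL

Regimen A: f = (1/2)^(60/18) ≈ 0.0992; Cmin,ss = (961/236)·f/(1−f) ≈ 0.448 μg/mL.
Regimen B: f = (1/2)^(33/18) ≈ 0.2806; Cmin,ss = (1933/236)·f/(1−f) ≈ 3.195 μg/mL.
Difference ≈ 0.448 − 3.195 ≈ -2.747 μg/mL.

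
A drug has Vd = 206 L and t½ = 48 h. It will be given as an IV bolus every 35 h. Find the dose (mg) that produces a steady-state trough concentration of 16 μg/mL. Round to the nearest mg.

τ/t½ = 35/48 ≈ 0.72917, so f = (1/2)^(35/48) ≈ 0.603252.
Cmin,ss = (D/Vd)·f/(1−f), so D = Cmin,ss·Vd·(1−f)/f.
D = 16 × 206 × (1−f)/f ≈ 16 × 206 × 0.65768 ≈ 2167.71 mg.

2168 mg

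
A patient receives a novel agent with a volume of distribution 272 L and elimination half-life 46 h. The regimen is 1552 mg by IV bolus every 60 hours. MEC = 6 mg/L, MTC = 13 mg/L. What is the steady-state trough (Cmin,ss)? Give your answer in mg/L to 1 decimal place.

3.9 mg/L

Over one 60-h interval, 60/46 ≈ 1.3043 half-lives elapse, leaving f ≈ 0.4049 of each dose.
Accumulation ratio R = 1/(1 − f) ≈ 1/0.5951 ≈ 1.6804.
Each bolus raises the concentration by D/Vd = 1552/272 ≈ 5.706 mg/L.
Steady-state peak Cmax,ss = C₀·R ≈ 5.706 × 1.6804 ≈ 9.588 mg/L.
One interval later, Cmin,ss = Cmax,ss·e^(−kτ) ≈ 9.588 × 0.4049 ≈ 3.882 mg/L.
Trough 3.9 mg/L vs MEC 6 mg/L: subtherapeutic.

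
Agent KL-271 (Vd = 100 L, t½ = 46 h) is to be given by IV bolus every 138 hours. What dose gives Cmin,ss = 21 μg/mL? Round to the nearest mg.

14700 mg

τ/t½ = 138/46 ≈ 3, so f = (1/2)^(138/46) ≈ 0.125000.
Cmin,ss = (D/Vd)·f/(1−f), so D = Cmin,ss·Vd·(1−f)/f.
D = 21 × 100 × (1−f)/f ≈ 21 × 100 × 7.00000 ≈ 14700.00 mg.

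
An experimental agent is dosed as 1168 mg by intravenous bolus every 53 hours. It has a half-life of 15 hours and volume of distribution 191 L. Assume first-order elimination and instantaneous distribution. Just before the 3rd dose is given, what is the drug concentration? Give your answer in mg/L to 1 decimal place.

f = (1/2)^(τ/t½) = (1/2)^(53/15) ≈ 0.0864.
C₀ = D/Vd = 1168/191 ≈ 6.115 mg/L.
Before the 3rd dose, 2 doses have been given. Superposition: Cmin = C₀·(f + f²).
≈ 6.115 × (0.0864 + 0.0075) ≈ 6.115 × 0.0939 ≈ 0.574 mg/L.

0.6 mg/L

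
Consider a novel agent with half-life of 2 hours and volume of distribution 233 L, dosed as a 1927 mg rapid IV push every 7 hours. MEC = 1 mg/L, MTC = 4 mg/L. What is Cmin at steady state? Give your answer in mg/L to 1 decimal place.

Over one 7-h interval, 7/2 ≈ 3.5 half-lives elapse, leaving f ≈ 0.0884 of each dose.
Single-dose peak C₀ = D/Vd = 1927/233 ≈ 8.270 mg/L.
Steady-state trough Cmin,ss = C₀·f/(1−f) ≈ 8.270 × 0.0884/0.9116 ≈ 0.802 mg/L.
Trough 0.8 mg/L vs MEC 1 mg/L: subtherapeutic.

0.8 mg/L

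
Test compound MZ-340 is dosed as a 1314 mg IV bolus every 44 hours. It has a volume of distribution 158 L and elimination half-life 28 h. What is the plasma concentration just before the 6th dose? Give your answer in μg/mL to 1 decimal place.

4.2 μg/mL

f = (1/2)^(τ/t½) = (1/2)^(44/28) ≈ 0.3365.
C₀ = D/Vd = 1314/158 ≈ 8.316 μg/mL.
Before the 6th dose, 5 doses have been given. Superposition: Cmin = C₀·(f + f² + … + f^5).
≈ 8.316 × (0.3365 + 0.1132 + 0.0381 + 0.0128 + 0.0043) ≈ 8.316 × 0.5049 ≈ 4.199 μg/mL.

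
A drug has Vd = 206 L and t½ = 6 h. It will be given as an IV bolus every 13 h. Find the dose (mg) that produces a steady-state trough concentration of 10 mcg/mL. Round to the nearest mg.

7189 mg

τ/t½ = 13/6 ≈ 2.1667, so f = (1/2)^(13/6) ≈ 0.222725.
Cmin,ss = (D/Vd)·f/(1−f), so D = Cmin,ss·Vd·(1−f)/f.
D = 10 × 206 × (1−f)/f ≈ 10 × 206 × 3.48984 ≈ 7189.07 mg.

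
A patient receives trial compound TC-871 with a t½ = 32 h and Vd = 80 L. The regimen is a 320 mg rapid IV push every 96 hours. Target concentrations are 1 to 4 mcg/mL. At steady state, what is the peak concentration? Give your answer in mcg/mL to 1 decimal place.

4.6 mcg/mL

The dosing interval is 3 half-lives, so f = 2^(−3) = 0.125.
At steady state, R = 1/(1 − 0.125) = 8/7.
Single-dose peak C₀ = D/Vd = 320/80 = 4 mcg/mL.
Steady-state peak Cmax,ss = C₀·R = 4 × 8/7 ≈ 4.571 mcg/mL.
Peak 4.6 mcg/mL vs MTC 4 mcg/mL: exceeds toxic threshold.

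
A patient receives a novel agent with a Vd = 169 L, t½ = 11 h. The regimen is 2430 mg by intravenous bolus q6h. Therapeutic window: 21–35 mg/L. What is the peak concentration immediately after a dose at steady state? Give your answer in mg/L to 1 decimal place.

45.7 mg/L

τ/t½ = 6/11 ≈ 0.54545, so fraction remaining f = (1/2)^(6/11) ≈ 0.6852.
At steady state, accumulation factor R = 1/(1 − e^(−kτ)) ≈ 3.1766.
Each bolus raises the concentration by D/Vd = 2430/169 ≈ 14.379 mg/L.
Steady-state peak Cmax,ss = C₀·R ≈ 14.379 × 3.1766 ≈ 45.676 mg/L.
Peak 45.7 mg/L vs MTC 35 mg/L: exceeds toxic threshold.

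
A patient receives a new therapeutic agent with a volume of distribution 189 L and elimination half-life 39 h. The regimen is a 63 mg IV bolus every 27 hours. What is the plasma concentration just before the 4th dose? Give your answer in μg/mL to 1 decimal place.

f = (1/2)^(τ/t½) = (1/2)^(27/39) ≈ 0.6189.
C₀ = D/Vd = 63/189 ≈ 0.333 μg/mL.
Before the 4th dose, 3 doses have been given. Superposition: Cmin = C₀·(f + f² + … + f^3).
≈ 0.333 × (0.6189 + 0.3830 + 0.2371) ≈ 0.333 × 1.2390 ≈ 0.413 μg/mL.

0.4 μg/mL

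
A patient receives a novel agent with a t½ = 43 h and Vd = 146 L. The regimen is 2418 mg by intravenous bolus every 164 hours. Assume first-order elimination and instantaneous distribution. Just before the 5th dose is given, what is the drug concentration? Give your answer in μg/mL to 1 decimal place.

1.3 μg/mL

f = (1/2)^(τ/t½) = (1/2)^(164/43) ≈ 0.0711.
C₀ = D/Vd = 2418/146 ≈ 16.562 μg/mL.
Before the 5th dose, 4 doses have been given. Superposition: Cmin = C₀·(f + f² + … + f^4).
≈ 16.562 × (0.0711 + 0.0051 + 0.0004 + 0.0000) ≈ 16.562 × 0.0766 ≈ 1.269 μg/mL.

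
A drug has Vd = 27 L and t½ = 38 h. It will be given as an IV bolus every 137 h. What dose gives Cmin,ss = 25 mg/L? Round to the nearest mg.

τ/t½ = 137/38 ≈ 3.6053, so f = (1/2)^(137/38) ≈ 0.082169.
Cmin,ss = (D/Vd)·f/(1−f), so D = Cmin,ss·Vd·(1−f)/f.
D = 25 × 27 × (1−f)/f ≈ 25 × 27 × 11.17004 ≈ 7539.78 mg.

7540 mg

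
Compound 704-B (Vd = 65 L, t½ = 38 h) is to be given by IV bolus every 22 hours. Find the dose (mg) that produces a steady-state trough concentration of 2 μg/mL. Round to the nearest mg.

τ/t½ = 22/38 ≈ 0.57895, so f = (1/2)^(22/38) ≈ 0.669452.
Cmin,ss = (D/Vd)·f/(1−f), so D = Cmin,ss·Vd·(1−f)/f.
D = 2 × 65 × (1−f)/f ≈ 2 × 65 × 0.49376 ≈ 64.19 mg.

64 mg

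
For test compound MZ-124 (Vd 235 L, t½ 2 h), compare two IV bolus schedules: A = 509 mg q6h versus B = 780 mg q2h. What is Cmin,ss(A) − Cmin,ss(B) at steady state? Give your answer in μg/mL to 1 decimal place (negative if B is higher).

Regimen A: f = (1/2)^(6/2) ≈ 0.1250; Cmin,ss = (509/235)·f/(1−f) ≈ 0.309 μg/mL.
Regimen B: f = (1/2)^(2/2) ≈ 0.5000; Cmin,ss = (780/235)·f/(1−f) ≈ 3.319 μg/mL.
Difference ≈ 0.309 − 3.319 ≈ -3.010 μg/mL.

-3.0 μg/mL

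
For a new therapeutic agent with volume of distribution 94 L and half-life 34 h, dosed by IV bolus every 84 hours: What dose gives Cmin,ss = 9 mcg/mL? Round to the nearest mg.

3843 mg

τ/t½ = 84/34 ≈ 2.4706, so f = (1/2)^(84/34) ≈ 0.180418.
Cmin,ss = (D/Vd)·f/(1−f), so D = Cmin,ss·Vd·(1−f)/f.
D = 9 × 94 × (1−f)/f ≈ 9 × 94 × 4.54268 ≈ 3843.11 mg.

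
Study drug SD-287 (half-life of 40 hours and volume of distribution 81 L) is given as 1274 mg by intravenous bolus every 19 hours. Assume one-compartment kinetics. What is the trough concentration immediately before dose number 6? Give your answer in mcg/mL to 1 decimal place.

f = (1/2)^(τ/t½) = (1/2)^(19/40) ≈ 0.7195.
C₀ = D/Vd = 1274/81 ≈ 15.728 mcg/mL.
Before the 6th dose, 5 doses have been given. Superposition: Cmin = C₀·(f + f² + … + f^5).
≈ 15.728 × (0.7195 + 0.5177 + 0.3725 + 0.2680 + 0.1928) ≈ 15.728 × 2.0705 ≈ 32.565 mcg/mL.

32.6 mcg/mL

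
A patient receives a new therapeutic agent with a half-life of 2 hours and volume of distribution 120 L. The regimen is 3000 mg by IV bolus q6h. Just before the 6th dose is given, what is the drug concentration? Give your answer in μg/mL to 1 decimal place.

3.6 μg/mL

f = (1/2)^(τ/t½) = (1/2)^(6/2) ≈ 0.1250.
C₀ = D/Vd = 3000/120 ≈ 25.000 μg/mL.
Before the 6th dose, 5 doses have been given. Superposition: Cmin = C₀·(f + f² + … + f^5).
≈ 25.000 × (0.1250 + 0.0156 + 0.0020 + 0.0002 + 0.0000) ≈ 25.000 × 0.1428 ≈ 3.570 μg/mL.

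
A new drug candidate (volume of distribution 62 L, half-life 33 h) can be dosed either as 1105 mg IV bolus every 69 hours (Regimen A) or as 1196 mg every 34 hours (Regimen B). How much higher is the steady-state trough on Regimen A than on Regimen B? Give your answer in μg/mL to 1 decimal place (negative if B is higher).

Regimen A: f = (1/2)^(69/33) ≈ 0.2347; Cmin,ss = (1105/62)·f/(1−f) ≈ 5.466 μg/mL.
Regimen B: f = (1/2)^(34/33) ≈ 0.4896; Cmin,ss = (1196/62)·f/(1−f) ≈ 18.504 μg/mL.
Difference ≈ 5.466 − 18.504 ≈ -13.038 μg/mL.

-13.0 μg/mL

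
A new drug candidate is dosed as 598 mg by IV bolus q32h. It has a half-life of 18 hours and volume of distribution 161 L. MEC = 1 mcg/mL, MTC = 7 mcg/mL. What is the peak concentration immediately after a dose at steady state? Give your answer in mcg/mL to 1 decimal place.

5.2 mcg/mL

k = ln2/t½ = ln2/18 ≈ 0.038508 h⁻¹; fraction remaining f = e^(−kτ) = e^(−0.038508×32) ≈ 0.2916.
Accumulation ratio R = 1/(1 − f) ≈ 1/0.7084 ≈ 1.4116.
Single-dose peak C₀ = D/Vd = 598/161 ≈ 3.714 mcg/mL.
Cmax,ss = C₀/(1 − f) ≈ 3.714/0.7084 ≈ 5.243 mcg/mL.
Peak 5.2 mcg/mL vs MTC 7 mcg/mL: below toxic threshold.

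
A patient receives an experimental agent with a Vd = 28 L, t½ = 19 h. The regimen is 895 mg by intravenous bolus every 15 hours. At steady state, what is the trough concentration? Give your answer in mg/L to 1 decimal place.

τ/t½ = 15/19 ≈ 0.78947, so fraction remaining f = (1/2)^(15/19) ≈ 0.5786.
Accumulation ratio R = 1/(1 − f) ≈ 1/0.4214 ≈ 2.3730.
Single-dose peak C₀ = D/Vd = 895/28 ≈ 31.964 mg/L.
Steady-state peak Cmax,ss = C₀·R ≈ 31.964 × 2.3730 ≈ 75.851 mg/L.
Steady-state trough Cmin,ss = Cmax,ss·f ≈ 75.851 × 0.5786 ≈ 43.887 mg/L.

43.9 mg/L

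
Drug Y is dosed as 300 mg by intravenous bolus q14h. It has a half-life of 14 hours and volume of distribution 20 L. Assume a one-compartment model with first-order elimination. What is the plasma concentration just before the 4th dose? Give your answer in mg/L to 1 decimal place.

13.1 mg/L

f = (1/2)^(τ/t½) = (1/2)^(14/14) ≈ 0.5000.
C₀ = D/Vd = 300/20 ≈ 15.000 mg/L.
Before the 4th dose, 3 doses have been given. Superposition: Cmin = C₀·(f + f² + … + f^3).
≈ 15.000 × (0.5000 + 0.2500 + 0.1250) ≈ 15.000 × 0.8750 ≈ 13.125 mg/L.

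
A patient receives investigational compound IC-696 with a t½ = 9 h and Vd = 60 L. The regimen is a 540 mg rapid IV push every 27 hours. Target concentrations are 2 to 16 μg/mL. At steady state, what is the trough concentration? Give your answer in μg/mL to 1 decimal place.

τ = 27 h = 3 half-lives, so f = (1/2)^3 = 0.125.
Accumulation ratio R = 1/(1 − f) = 1/0.875 = 8/7.
Single-dose peak C₀ = D/Vd = 540/60 = 9 μg/mL.
Steady-state peak Cmax,ss = C₀·R = 9 × 8/7 ≈ 10.286 μg/mL.
Steady-state trough Cmin,ss = Cmax,ss·f ≈ 10.286 × 0.125 ≈ 1.286 μg/mL.
Trough 1.3 μg/mL vs MEC 2 μg/mL: subtherapeutic.

1.3 μg/mL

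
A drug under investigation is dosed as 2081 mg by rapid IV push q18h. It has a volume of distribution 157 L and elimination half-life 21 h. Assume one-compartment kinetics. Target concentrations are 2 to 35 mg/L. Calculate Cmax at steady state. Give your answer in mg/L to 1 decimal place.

Over one 18-h interval, 18/21 ≈ 0.85714 half-lives elapse, leaving f ≈ 0.5520 of each dose.
At steady state, accumulation factor R = 1/(1 − e^(−kτ)) ≈ 2.2321.
Single-dose peak C₀ = D/Vd = 2081/157 ≈ 13.255 mg/L.
Cmax,ss = C₀/(1 − f) ≈ 13.255/0.4480 ≈ 29.587 mg/L.
Peak 29.6 mg/L vs MTC 35 mg/L: below toxic threshold.

29.6 mg/L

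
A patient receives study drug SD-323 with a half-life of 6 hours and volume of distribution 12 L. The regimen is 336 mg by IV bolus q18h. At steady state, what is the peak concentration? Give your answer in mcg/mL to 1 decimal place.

32.0 mcg/mL

The dosing interval is 3 half-lives, so f = 2^(−3) = 0.125.
Accumulation ratio R = 1/(1 − f) = 1/0.875 = 8/7.
Single-dose peak C₀ = D/Vd = 336/12 = 28 mcg/mL.
Steady-state peak Cmax,ss = C₀·R = 28 × 8/7 ≈ 32.000 mcg/mL.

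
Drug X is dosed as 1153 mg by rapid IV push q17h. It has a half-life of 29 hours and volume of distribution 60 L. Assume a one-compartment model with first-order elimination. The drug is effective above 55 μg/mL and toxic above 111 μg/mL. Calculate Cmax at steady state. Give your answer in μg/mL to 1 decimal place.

57.6 μg/mL

τ/t½ = 17/29 ≈ 0.58621, so fraction remaining f = (1/2)^(17/29) ≈ 0.6661.
Accumulation ratio R = 1/(1 − f) ≈ 1/0.3339 ≈ 2.9949.
Single-dose peak C₀ = D/Vd = 1153/60 ≈ 19.217 μg/mL.
Steady-state peak Cmax,ss = C₀·R ≈ 19.217 × 2.9949 ≈ 57.553 μg/mL.
Peak 57.6 μg/mL vs MTC 111 μg/mL: below toxic threshold.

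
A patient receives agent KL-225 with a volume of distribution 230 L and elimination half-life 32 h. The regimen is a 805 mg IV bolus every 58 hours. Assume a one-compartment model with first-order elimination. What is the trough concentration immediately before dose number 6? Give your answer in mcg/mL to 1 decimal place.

1.4 mcg/mL

f = (1/2)^(τ/t½) = (1/2)^(58/32) ≈ 0.2847.
C₀ = D/Vd = 805/230 ≈ 3.500 mcg/mL.
Before the 6th dose, 5 doses have been given. Superposition: Cmin = C₀·(f + f² + … + f^5).
≈ 3.500 × (0.2847 + 0.0811 + 0.0231 + 0.0066 + 0.0019) ≈ 3.500 × 0.3974 ≈ 1.391 mcg/mL.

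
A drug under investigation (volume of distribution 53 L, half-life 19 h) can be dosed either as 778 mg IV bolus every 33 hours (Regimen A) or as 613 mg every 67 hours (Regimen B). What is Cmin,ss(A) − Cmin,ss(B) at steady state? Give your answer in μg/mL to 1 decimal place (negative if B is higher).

5.2 μg/mL

Regimen A: f = (1/2)^(33/19) ≈ 0.3000; Cmin,ss = (778/53)·f/(1−f) ≈ 6.291 μg/mL.
Regimen B: f = (1/2)^(67/19) ≈ 0.0868; Cmin,ss = (613/53)·f/(1−f) ≈ 1.099 μg/mL.
Difference ≈ 6.291 − 1.099 ≈ 5.192 μg/mL.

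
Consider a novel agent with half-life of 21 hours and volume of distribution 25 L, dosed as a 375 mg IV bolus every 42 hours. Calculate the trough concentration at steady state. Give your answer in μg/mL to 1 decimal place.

τ = 42 h = 2 half-lives, so f = (1/2)^2 = 0.25.
At steady state, R = 1/(1 − 0.25) = 4/3.
Single-dose peak C₀ = D/Vd = 375/25 = 15 μg/mL.
Steady-state peak Cmax,ss = C₀·R = 15 × 4/3 ≈ 20.000 μg/mL.
Steady-state trough Cmin,ss = Cmax,ss·f ≈ 20.000 × 0.25 ≈ 5.000 μg/mL.

5.0 μg/mL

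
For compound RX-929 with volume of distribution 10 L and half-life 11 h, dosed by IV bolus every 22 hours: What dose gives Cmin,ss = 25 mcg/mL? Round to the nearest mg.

τ/t½ = 22/11 ≈ 2, so f = (1/2)^(22/11) ≈ 0.250000.
Cmin,ss = (D/Vd)·f/(1−f), so D = Cmin,ss·Vd·(1−f)/f.
D = 25 × 10 × (1−f)/f ≈ 25 × 10 × 3.00000 ≈ 750.00 mg.

750 mg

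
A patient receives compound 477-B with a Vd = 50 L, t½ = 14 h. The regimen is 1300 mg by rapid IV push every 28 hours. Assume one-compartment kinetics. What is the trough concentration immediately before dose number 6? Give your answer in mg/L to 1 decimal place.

8.7 mg/L

f = (1/2)^(τ/t½) = (1/2)^(28/14) ≈ 0.2500.
C₀ = D/Vd = 1300/50 ≈ 26.000 mg/L.
Before the 6th dose, 5 doses have been given. Superposition: Cmin = C₀·(f + f² + … + f^5).
≈ 26.000 × (0.2500 + 0.0625 + 0.0156 + 0.0039 + 0.0010) ≈ 26.000 × 0.3330 ≈ 8.658 mg/L.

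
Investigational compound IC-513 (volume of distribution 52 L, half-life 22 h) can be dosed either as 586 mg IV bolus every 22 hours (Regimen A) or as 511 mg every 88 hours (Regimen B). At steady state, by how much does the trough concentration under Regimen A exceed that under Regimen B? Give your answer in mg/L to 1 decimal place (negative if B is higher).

10.6 mg/L

Regimen A: f = (1/2)^(22/22) ≈ 0.5000; Cmin,ss = (586/52)·f/(1−f) ≈ 11.269 mg/L.
Regimen B: f = (1/2)^(88/22) ≈ 0.0625; Cmin,ss = (511/52)·f/(1−f) ≈ 0.655 mg/L.
Difference ≈ 11.269 − 0.655 ≈ 10.614 mg/L.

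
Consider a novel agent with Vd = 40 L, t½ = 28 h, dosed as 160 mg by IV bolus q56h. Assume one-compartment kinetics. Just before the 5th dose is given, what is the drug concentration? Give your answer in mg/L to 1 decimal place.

1.3 mg/L

f = (1/2)^(τ/t½) = (1/2)^(56/28) ≈ 0.2500.
C₀ = D/Vd = 160/40 ≈ 4.000 mg/L.
Before the 5th dose, 4 doses have been given. Superposition: Cmin = C₀·(f + f² + … + f^4).
≈ 4.000 × (0.2500 + 0.0625 + 0.0156 + 0.0039) ≈ 4.000 × 0.3320 ≈ 1.328 mg/L.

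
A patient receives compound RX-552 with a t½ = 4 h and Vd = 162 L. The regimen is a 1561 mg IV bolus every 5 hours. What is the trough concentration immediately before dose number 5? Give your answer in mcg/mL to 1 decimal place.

f = (1/2)^(τ/t½) = (1/2)^(5/4) ≈ 0.4204.
C₀ = D/Vd = 1561/162 ≈ 9.636 mcg/mL.
Before the 5th dose, 4 doses have been given. Superposition: Cmin = C₀·(f + f² + … + f^4).
≈ 9.636 × (0.4204 + 0.1767 + 0.0743 + 0.0312) ≈ 9.636 × 0.7026 ≈ 6.770 mcg/mL.

6.8 mcg/mL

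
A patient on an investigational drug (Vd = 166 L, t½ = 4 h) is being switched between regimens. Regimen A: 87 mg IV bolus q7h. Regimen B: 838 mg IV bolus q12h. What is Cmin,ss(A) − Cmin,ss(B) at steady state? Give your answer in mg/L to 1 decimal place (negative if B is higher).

-0.5 mg/L

Regimen A: f = (1/2)^(7/4) ≈ 0.2973; Cmin,ss = (87/166)·f/(1−f) ≈ 0.222 mg/L.
Regimen B: f = (1/2)^(12/4) ≈ 0.1250; Cmin,ss = (838/166)·f/(1−f) ≈ 0.721 mg/L.
Difference ≈ 0.222 − 0.721 ≈ -0.499 mg/L.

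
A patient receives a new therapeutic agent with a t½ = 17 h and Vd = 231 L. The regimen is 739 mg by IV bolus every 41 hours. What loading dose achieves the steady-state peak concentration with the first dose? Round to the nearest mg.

f = (1/2)^(41/17) ≈ 0.187926; accumulation ratio R = 1/(1−f) ≈ 1.23141.
Loading dose to hit Cmax,ss on first dose: D_load = D_maint·R ≈ 739 × 1.23141 ≈ 910.01 mg.

910 mg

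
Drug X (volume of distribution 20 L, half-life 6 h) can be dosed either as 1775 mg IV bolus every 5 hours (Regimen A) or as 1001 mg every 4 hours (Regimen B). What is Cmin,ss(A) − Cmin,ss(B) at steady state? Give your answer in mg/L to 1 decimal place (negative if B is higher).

28.3 mg/L

Regimen A: f = (1/2)^(5/6) ≈ 0.5612; Cmin,ss = (1775/20)·f/(1−f) ≈ 113.506 mg/L.
Regimen B: f = (1/2)^(4/6) ≈ 0.6300; Cmin,ss = (1001/20)·f/(1−f) ≈ 85.220 mg/L.
Difference ≈ 113.506 − 85.220 ≈ 28.286 mg/L.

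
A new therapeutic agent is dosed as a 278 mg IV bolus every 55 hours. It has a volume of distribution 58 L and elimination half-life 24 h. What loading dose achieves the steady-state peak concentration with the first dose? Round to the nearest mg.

349 mg

f = (1/2)^(55/24) ≈ 0.204239; accumulation ratio R = 1/(1−f) ≈ 1.25666.
Loading dose to hit Cmax,ss on first dose: D_load = D_maint·R ≈ 278 × 1.25666 ≈ 349.35 mg.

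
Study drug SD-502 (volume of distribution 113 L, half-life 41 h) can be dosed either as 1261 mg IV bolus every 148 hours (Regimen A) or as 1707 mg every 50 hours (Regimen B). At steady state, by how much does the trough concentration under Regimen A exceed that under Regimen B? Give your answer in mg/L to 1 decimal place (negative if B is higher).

Regimen A: f = (1/2)^(148/41) ≈ 0.0819; Cmin,ss = (1261/113)·f/(1−f) ≈ 0.995 mg/L.
Regimen B: f = (1/2)^(50/41) ≈ 0.4294; Cmin,ss = (1707/113)·f/(1−f) ≈ 11.368 mg/L.
Difference ≈ 0.995 − 11.368 ≈ -10.373 mg/L.

-10.4 mg/L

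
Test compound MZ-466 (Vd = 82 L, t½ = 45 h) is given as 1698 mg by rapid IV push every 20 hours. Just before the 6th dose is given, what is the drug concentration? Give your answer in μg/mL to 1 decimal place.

f = (1/2)^(τ/t½) = (1/2)^(20/45) ≈ 0.7349.
C₀ = D/Vd = 1698/82 ≈ 20.707 μg/mL.
Before the 6th dose, 5 doses have been given. Superposition: Cmin = C₀·(f + f² + … + f^5).
≈ 20.707 × (0.7349 + 0.5401 + 0.3969 + 0.2917 + 0.2144) ≈ 20.707 × 2.1780 ≈ 45.100 μg/mL.

45.1 μg/mL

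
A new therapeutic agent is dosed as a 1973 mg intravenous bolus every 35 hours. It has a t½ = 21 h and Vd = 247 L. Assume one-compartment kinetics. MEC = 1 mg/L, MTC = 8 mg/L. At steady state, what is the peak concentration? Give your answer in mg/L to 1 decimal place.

k = ln2/t½ = ln2/21 ≈ 0.033007 h⁻¹; fraction remaining f = e^(−kτ) = e^(−0.033007×35) ≈ 0.3150.
Accumulation ratio R = 1/(1 − f) ≈ 1/0.6850 ≈ 1.4599.
Single-dose peak C₀ = D/Vd = 1973/247 ≈ 7.988 mg/L.
Steady-state peak Cmax,ss = C₀·R ≈ 7.988 × 1.4599 ≈ 11.662 mg/L.
Peak 11.7 mg/L vs MTC 8 mg/L: exceeds toxic threshold.

11.7 mg/L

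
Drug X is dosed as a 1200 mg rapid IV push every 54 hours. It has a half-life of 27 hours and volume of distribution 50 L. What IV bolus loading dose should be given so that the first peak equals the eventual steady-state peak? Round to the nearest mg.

1600 mg

f = (1/2)^(54/27) ≈ 0.250000; accumulation ratio R = 1/(1−f) ≈ 1.33333.
Loading dose to hit Cmax,ss on first dose: D_load = D_maint·R ≈ 1200 × 1.33333 ≈ 1600.00 mg.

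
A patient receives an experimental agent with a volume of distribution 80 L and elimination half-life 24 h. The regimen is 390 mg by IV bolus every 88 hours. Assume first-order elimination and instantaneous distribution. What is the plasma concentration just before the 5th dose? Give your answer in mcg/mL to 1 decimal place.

f = (1/2)^(τ/t½) = (1/2)^(88/24) ≈ 0.0787.
C₀ = D/Vd = 390/80 ≈ 4.875 mcg/mL.
Before the 5th dose, 4 doses have been given. Superposition: Cmin = C₀·(f + f² + … + f^4).
≈ 4.875 × (0.0787 + 0.0062 + 0.0005 + 0.0000) ≈ 4.875 × 0.0854 ≈ 0.416 mcg/mL.

0.4 mcg/mL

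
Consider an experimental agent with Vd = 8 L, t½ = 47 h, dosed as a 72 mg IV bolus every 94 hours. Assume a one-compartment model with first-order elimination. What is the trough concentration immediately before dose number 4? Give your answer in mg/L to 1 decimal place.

3.0 mg/L

f = (1/2)^(τ/t½) = (1/2)^(94/47) ≈ 0.2500.
C₀ = D/Vd = 72/8 ≈ 9.000 mg/L.
Before the 4th dose, 3 doses have been given. Superposition: Cmin = C₀·(f + f² + … + f^3).
≈ 9.000 × (0.2500 + 0.0625 + 0.0156) ≈ 9.000 × 0.3281 ≈ 2.953 mg/L.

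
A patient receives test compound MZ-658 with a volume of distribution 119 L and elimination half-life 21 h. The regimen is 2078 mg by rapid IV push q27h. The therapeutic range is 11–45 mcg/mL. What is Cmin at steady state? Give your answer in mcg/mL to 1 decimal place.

12.1 mcg/mL

k = ln2/t½ = ln2/21 ≈ 0.033007 h⁻¹; fraction remaining f = e^(−kτ) = e^(−0.033007×27) ≈ 0.4102.
Each bolus raises the concentration by D/Vd = 2078/119 ≈ 17.462 mcg/mL.
Steady-state trough Cmin,ss = C₀·f/(1−f) ≈ 17.462 × 0.4102/0.5898 ≈ 12.145 mcg/mL.
Trough 12.1 mcg/mL vs MEC 11 mcg/mL: adequate.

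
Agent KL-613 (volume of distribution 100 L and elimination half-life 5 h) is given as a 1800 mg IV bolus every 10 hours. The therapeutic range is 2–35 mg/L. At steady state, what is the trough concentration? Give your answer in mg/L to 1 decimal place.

The dosing interval is 2 half-lives, so f = 2^(−2) = 0.25.
At steady state, R = 1/(1 − 0.25) = 4/3.
Single-dose peak C₀ = D/Vd = 1800/100 = 18 mg/L.
Steady-state peak Cmax,ss = C₀·R = 18 × 4/3 ≈ 24.000 mg/L.
Steady-state trough Cmin,ss = Cmax,ss·f ≈ 24.000 × 0.25 ≈ 6.000 mg/L.
Trough 6.0 mg/L vs MEC 2 mg/L: adequate.

6.0 mg/L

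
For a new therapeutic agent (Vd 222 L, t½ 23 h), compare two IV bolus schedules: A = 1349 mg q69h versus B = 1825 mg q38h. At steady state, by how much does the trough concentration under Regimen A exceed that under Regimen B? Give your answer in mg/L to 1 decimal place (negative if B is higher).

-3.0 mg/L

Regimen A: f = (1/2)^(69/23) ≈ 0.1250; Cmin,ss = (1349/222)·f/(1−f) ≈ 0.868 mg/L.
Regimen B: f = (1/2)^(38/23) ≈ 0.3182; Cmin,ss = (1825/222)·f/(1−f) ≈ 3.837 mg/L.
Difference ≈ 0.868 − 3.837 ≈ -2.969 mg/L.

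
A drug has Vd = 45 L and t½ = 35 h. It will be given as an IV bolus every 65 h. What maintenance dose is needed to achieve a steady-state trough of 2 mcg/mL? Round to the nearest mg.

τ/t½ = 65/35 ≈ 1.8571, so f = (1/2)^(65/35) ≈ 0.276022.
Cmin,ss = (D/Vd)·f/(1−f), so D = Cmin,ss·Vd·(1−f)/f.
D = 2 × 45 × (1−f)/f ≈ 2 × 45 × 2.62290 ≈ 236.06 mg.

236 mg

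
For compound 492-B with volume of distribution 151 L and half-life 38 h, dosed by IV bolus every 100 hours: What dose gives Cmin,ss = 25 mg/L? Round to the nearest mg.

19619 mg

τ/t½ = 100/38 ≈ 2.6316, so f = (1/2)^(100/38) ≈ 0.161367.
Cmin,ss = (D/Vd)·f/(1−f), so D = Cmin,ss·Vd·(1−f)/f.
D = 25 × 151 × (1−f)/f ≈ 25 × 151 × 5.19705 ≈ 19618.86 mg.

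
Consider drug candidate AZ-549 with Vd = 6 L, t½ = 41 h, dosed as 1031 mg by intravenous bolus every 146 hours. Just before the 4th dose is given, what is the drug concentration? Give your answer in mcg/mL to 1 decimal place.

15.9 mcg/mL

f = (1/2)^(τ/t½) = (1/2)^(146/41) ≈ 0.0847.
C₀ = D/Vd = 1031/6 ≈ 171.833 mcg/mL.
Before the 4th dose, 3 doses have been given. Superposition: Cmin = C₀·(f + f² + … + f^3).
≈ 171.833 × (0.0847 + 0.0072 + 0.0006) ≈ 171.833 × 0.0925 ≈ 15.895 mcg/mL.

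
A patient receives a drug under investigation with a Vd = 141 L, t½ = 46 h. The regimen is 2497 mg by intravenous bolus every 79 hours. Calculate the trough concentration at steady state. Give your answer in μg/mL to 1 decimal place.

k = ln2/t½ = ln2/46 ≈ 0.015068 h⁻¹; fraction remaining f = e^(−kτ) = e^(−0.015068×79) ≈ 0.3041.
At steady state, accumulation factor R = 1/(1 − e^(−kτ)) ≈ 1.4370.
Each bolus raises the concentration by D/Vd = 2497/141 ≈ 17.709 μg/mL.
Cmax,ss = C₀/(1 − f) ≈ 17.709/0.6959 ≈ 25.448 μg/mL.
Steady-state trough Cmin,ss = Cmax,ss·f ≈ 25.448 × 0.3041 ≈ 7.739 μg/mL.

7.7 μg/mL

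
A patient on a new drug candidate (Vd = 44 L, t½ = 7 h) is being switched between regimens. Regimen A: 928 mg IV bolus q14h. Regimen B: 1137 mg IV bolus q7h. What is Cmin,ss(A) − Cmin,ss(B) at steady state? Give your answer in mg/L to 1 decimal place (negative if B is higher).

-18.8 mg/L

Regimen A: f = (1/2)^(14/7) ≈ 0.2500; Cmin,ss = (928/44)·f/(1−f) ≈ 7.030 mg/L.
Regimen B: f = (1/2)^(7/7) ≈ 0.5000; Cmin,ss = (1137/44)·f/(1−f) ≈ 25.841 mg/L.
Difference ≈ 7.030 − 25.841 ≈ -18.811 mg/L.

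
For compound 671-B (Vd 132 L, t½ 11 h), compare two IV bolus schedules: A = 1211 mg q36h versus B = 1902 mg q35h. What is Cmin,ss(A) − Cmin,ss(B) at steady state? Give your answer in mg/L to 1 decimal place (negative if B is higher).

Regimen A: f = (1/2)^(36/11) ≈ 0.1035; Cmin,ss = (1211/132)·f/(1−f) ≈ 1.059 mg/L.
Regimen B: f = (1/2)^(35/11) ≈ 0.1102; Cmin,ss = (1902/132)·f/(1−f) ≈ 1.785 mg/L.
Difference ≈ 1.059 − 1.785 ≈ -0.726 mg/L.

-0.7 mg/L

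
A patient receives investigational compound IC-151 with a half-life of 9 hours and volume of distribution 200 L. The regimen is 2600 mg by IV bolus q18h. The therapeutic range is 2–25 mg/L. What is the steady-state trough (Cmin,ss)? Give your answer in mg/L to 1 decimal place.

4.3 mg/L

τ = 18 h = 2 half-lives, so f = (1/2)^2 = 0.25.
Accumulation ratio R = 1/(1 − f) = 1/0.75 = 4/3.
Single-dose peak C₀ = D/Vd = 2600/200 = 13 mg/L.
Steady-state peak Cmax,ss = C₀·R = 13 × 4/3 ≈ 17.333 mg/L.
Steady-state trough Cmin,ss = Cmax,ss·f ≈ 17.333 × 0.25 ≈ 4.333 mg/L.
Trough 4.3 mg/L vs MEC 2 mg/L: adequate.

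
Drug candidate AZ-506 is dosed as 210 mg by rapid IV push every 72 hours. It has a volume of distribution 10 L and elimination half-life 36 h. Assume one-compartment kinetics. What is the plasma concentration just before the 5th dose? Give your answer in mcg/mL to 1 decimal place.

f = (1/2)^(τ/t½) = (1/2)^(72/36) ≈ 0.2500.
C₀ = D/Vd = 210/10 ≈ 21.000 mcg/mL.
Before the 5th dose, 4 doses have been given. Superposition: Cmin = C₀·(f + f² + … + f^4).
≈ 21.000 × (0.2500 + 0.0625 + 0.0156 + 0.0039) ≈ 21.000 × 0.3320 ≈ 6.972 mcg/mL.

7.0 mcg/mL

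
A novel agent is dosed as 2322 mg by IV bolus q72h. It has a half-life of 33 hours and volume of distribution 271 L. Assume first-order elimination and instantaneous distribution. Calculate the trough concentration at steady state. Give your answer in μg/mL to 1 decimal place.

Over one 72-h interval, 72/33 ≈ 2.1818 half-lives elapse, leaving f ≈ 0.2204 of each dose.
At steady state, accumulation factor R = 1/(1 − e^(−kτ)) ≈ 1.2827.
Single-dose peak C₀ = D/Vd = 2322/271 ≈ 8.568 μg/mL.
Steady-state peak Cmax,ss = C₀·R ≈ 8.568 × 1.2827 ≈ 10.990 μg/mL.
One interval later, Cmin,ss = Cmax,ss·e^(−kτ) ≈ 10.990 × 0.2204 ≈ 2.422 μg/mL.

2.4 μg/mL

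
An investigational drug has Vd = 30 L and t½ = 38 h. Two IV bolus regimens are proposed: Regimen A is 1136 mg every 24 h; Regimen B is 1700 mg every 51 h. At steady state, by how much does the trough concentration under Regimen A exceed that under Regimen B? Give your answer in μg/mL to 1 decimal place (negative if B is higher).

32.0 μg/mL

Regimen A: f = (1/2)^(24/38) ≈ 0.6455; Cmin,ss = (1136/30)·f/(1−f) ≈ 68.950 μg/mL.
Regimen B: f = (1/2)^(51/38) ≈ 0.3944; Cmin,ss = (1700/30)·f/(1−f) ≈ 36.904 μg/mL.
Difference ≈ 68.950 − 36.904 ≈ 32.046 μg/mL.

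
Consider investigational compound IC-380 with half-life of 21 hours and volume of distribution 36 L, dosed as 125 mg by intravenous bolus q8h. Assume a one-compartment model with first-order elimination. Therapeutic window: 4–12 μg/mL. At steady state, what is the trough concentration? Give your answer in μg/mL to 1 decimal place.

k = ln2/t½ = ln2/21 ≈ 0.033007 h⁻¹; fraction remaining f = e^(−kτ) = e^(−0.033007×8) ≈ 0.7679.
Accumulation ratio R = 1/(1 − f) ≈ 1/0.2321 ≈ 4.3085.
Each bolus raises the concentration by D/Vd = 125/36 ≈ 3.472 μg/mL.
Steady-state peak Cmax,ss = C₀·R ≈ 3.472 × 4.3085 ≈ 14.959 μg/mL.
Steady-state trough Cmin,ss = Cmax,ss·f ≈ 14.959 × 0.7679 ≈ 11.487 μg/mL.
Trough 11.5 μg/mL vs MEC 4 μg/mL: adequate.

11.5 μg/mL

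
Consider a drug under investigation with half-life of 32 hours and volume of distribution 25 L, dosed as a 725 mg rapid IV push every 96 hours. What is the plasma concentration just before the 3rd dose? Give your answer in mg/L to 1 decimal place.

f = (1/2)^(τ/t½) = (1/2)^(96/32) ≈ 0.1250.
C₀ = D/Vd = 725/25 ≈ 29.000 mg/L.
Before the 3rd dose, 2 doses have been given. Superposition: Cmin = C₀·(f + f²).
≈ 29.000 × (0.1250 + 0.0156) ≈ 29.000 × 0.1406 ≈ 4.077 mg/L.

4.1 mg/L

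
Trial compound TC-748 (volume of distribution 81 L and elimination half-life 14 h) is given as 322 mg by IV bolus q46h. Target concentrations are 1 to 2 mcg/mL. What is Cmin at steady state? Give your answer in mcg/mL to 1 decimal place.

k = ln2/t½ = ln2/14 ≈ 0.049511 h⁻¹; fraction remaining f = e^(−kτ) = e^(−0.049511×46) ≈ 0.1025.
At steady state, accumulation factor R = 1/(1 − e^(−kτ)) ≈ 1.1142.
Each bolus raises the concentration by D/Vd = 322/81 ≈ 3.975 mcg/mL.
Cmax,ss = C₀/(1 − f) ≈ 3.975/0.8975 ≈ 4.429 mcg/mL.
Steady-state trough Cmin,ss = Cmax,ss·f ≈ 4.429 × 0.1025 ≈ 0.454 mcg/mL.
Trough 0.5 mcg/mL vs MEC 1 mcg/mL: subtherapeutic.

0.5 mcg/mL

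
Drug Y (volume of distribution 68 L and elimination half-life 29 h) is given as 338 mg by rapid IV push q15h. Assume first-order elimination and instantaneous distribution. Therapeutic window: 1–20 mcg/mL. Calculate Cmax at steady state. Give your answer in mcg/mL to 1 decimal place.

16.5 mcg/mL

Over one 15-h interval, 15/29 ≈ 0.51724 half-lives elapse, leaving f ≈ 0.6987 of each dose.
Accumulation ratio R = 1/(1 − f) ≈ 1/0.3013 ≈ 3.3190.
Each bolus raises the concentration by D/Vd = 338/68 ≈ 4.971 mcg/mL.
Steady-state peak Cmax,ss = C₀·R ≈ 4.971 × 3.3190 ≈ 16.499 mcg/mL.
Peak 16.5 mcg/mL vs MTC 20 mcg/mL: below toxic threshold.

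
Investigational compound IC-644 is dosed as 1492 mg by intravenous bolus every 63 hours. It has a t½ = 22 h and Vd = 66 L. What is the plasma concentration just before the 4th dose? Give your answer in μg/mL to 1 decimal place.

3.6 μg/mL

f = (1/2)^(τ/t½) = (1/2)^(63/22) ≈ 0.1374.
C₀ = D/Vd = 1492/66 ≈ 22.606 μg/mL.
Before the 4th dose, 3 doses have been given. Superposition: Cmin = C₀·(f + f² + … + f^3).
≈ 22.606 × (0.1374 + 0.0189 + 0.0026) ≈ 22.606 × 0.1589 ≈ 3.592 μg/mL.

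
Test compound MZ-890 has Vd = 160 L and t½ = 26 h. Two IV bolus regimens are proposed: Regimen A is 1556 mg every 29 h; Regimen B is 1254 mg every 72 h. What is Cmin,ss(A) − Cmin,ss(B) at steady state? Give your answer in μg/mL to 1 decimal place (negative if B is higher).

Regimen A: f = (1/2)^(29/26) ≈ 0.4616; Cmin,ss = (1556/160)·f/(1−f) ≈ 8.338 μg/mL.
Regimen B: f = (1/2)^(72/26) ≈ 0.1467; Cmin,ss = (1254/160)·f/(1−f) ≈ 1.347 μg/mL.
Difference ≈ 8.338 − 1.347 ≈ 6.991 μg/mL.

7.0 μg/mL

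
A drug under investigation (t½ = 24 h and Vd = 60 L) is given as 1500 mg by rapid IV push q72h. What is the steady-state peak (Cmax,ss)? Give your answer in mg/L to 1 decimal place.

28.6 mg/L

The dosing interval is 3 half-lives, so f = 2^(−3) = 0.125.
At steady state, R = 1/(1 − 0.125) = 8/7.
Single-dose peak C₀ = D/Vd = 1500/60 = 25 mg/L.
Steady-state peak Cmax,ss = C₀·R = 25 × 8/7 ≈ 28.571 mg/L.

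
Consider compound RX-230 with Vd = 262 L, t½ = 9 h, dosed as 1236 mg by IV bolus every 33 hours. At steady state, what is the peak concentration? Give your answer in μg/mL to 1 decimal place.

Over one 33-h interval, 33/9 ≈ 3.6667 half-lives elapse, leaving f ≈ 0.0787 of each dose.
At steady state, accumulation factor R = 1/(1 − e^(−kτ)) ≈ 1.0854.
Single-dose peak C₀ = D/Vd = 1236/262 ≈ 4.718 μg/mL.
Cmax,ss = C₀/(1 − f) ≈ 4.718/0.9213 ≈ 5.121 μg/mL.

5.1 μg/mL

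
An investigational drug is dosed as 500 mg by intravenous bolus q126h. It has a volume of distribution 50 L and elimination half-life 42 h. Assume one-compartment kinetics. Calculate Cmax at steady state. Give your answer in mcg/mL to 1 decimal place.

11.4 mcg/mL

τ = 126 h = 3 half-lives, so f = (1/2)^3 = 0.125.
Accumulation ratio R = 1/(1 − f) = 1/0.875 = 8/7.
Single-dose peak C₀ = D/Vd = 500/50 = 10 mcg/mL.
Steady-state peak Cmax,ss = C₀·R = 10 × 8/7 ≈ 11.429 mcg/mL.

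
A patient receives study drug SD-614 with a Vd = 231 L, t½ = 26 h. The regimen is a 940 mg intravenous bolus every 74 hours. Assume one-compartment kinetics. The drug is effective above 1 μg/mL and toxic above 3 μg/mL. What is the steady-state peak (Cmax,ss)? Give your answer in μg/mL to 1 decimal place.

Over one 74-h interval, 74/26 ≈ 2.8462 half-lives elapse, leaving f ≈ 0.1391 of each dose.
Accumulation ratio R = 1/(1 − f) ≈ 1/0.8609 ≈ 1.1616.
Each bolus raises the concentration by D/Vd = 940/231 ≈ 4.069 μg/mL.
Cmax,ss = C₀/(1 − f) ≈ 4.069/0.8609 ≈ 4.726 μg/mL.
Peak 4.7 μg/mL vs MTC 3 μg/mL: exceeds toxic threshold.

4.7 μg/mL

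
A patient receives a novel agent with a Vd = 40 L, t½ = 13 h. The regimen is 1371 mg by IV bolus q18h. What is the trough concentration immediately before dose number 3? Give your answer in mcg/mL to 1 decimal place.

f = (1/2)^(τ/t½) = (1/2)^(18/13) ≈ 0.3830.
C₀ = D/Vd = 1371/40 ≈ 34.275 mcg/mL.
Before the 3rd dose, 2 doses have been given. Superposition: Cmin = C₀·(f + f²).
≈ 34.275 × (0.3830 + 0.1467) ≈ 34.275 × 0.5297 ≈ 18.155 mcg/mL.

18.2 mcg/mL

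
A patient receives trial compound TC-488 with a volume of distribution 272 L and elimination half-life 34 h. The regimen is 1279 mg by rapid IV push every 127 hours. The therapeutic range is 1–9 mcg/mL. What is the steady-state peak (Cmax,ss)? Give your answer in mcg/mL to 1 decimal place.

5.1 mcg/mL

k = ln2/t½ = ln2/34 ≈ 0.020387 h⁻¹; fraction remaining f = e^(−kτ) = e^(−0.020387×127) ≈ 0.0751.
At steady state, accumulation factor R = 1/(1 − e^(−kτ)) ≈ 1.0812.
Each bolus raises the concentration by D/Vd = 1279/272 ≈ 4.702 mcg/mL.
Cmax,ss = C₀/(1 − f) ≈ 4.702/0.9249 ≈ 5.084 mcg/mL.
Peak 5.1 mcg/mL vs MTC 9 mcg/mL: below toxic threshold.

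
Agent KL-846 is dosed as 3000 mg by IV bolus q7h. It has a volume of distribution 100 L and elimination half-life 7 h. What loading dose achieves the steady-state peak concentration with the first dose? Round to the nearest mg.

6000 mg

f = (1/2)^(7/7) ≈ 0.500000; accumulation ratio R = 1/(1−f) ≈ 2.00000.
Loading dose to hit Cmax,ss on first dose: D_load = D_maint·R ≈ 3000 × 2.00000 ≈ 6000.00 mg.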